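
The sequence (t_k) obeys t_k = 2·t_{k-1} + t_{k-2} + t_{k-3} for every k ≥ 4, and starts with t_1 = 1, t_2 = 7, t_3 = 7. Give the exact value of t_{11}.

Applying the relation repeatedly:
t_4 = 22; t_5 = 58; t_6 = 145; t_7 = 370; t_8 = 943; t_9 = 2401; t_{10} = 6115; t_{11} = 15574.

15574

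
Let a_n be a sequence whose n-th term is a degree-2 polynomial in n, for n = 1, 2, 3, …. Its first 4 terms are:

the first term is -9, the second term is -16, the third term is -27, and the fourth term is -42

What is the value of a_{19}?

-747

1st diffs: -7, -11, -15.
2nd diffs: -4, -4 (constant).
So a_n = -2n^2 - n - 6.
Evaluating at n = 19 gives a_{19} = -747.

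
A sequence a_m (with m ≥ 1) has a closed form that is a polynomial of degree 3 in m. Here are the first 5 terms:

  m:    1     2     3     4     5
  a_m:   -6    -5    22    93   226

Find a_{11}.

1st diffs: 1, 27, 71, 133.
2nd diffs: 26, 44, 62.
3rd diffs: 18, 18 (constant).
Newton forward-difference form: a_m = -6 + 1·C(m-1,1) + 26·C(m-1,2) + 18·C(m-1,3).
At m = 11: m-1 = 10, so a_{11} = -6 + 10 + 1170 + 2160 = 3334.

3334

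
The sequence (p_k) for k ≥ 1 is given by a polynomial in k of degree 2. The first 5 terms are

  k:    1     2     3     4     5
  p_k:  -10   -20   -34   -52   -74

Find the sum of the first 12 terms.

-1660

1st diffs: -10, -14, -18, -22.
2nd diffs: -4, -4, -4 (constant).
So p_k = -2k^2 - 4k - 4.
Continuing: …, -100, -130, -164, -202, …, p_{12} = -340.
Summing k = 1..12 (12 terms) gives -1660.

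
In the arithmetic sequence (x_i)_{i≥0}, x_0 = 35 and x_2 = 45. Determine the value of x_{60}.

Common difference d = (45 - 35) / (2 - 0) = 5.
x_i = 35 + (i - 0)·5.
x_{60} = 35 + 60·5 = 335.

335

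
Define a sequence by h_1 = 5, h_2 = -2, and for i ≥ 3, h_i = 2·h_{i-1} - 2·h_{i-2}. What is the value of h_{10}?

-32

Step forward from the initial values:
h_3 = -14; h_4 = -24; h_5 = -20; h_6 = 8; h_7 = 56; h_8 = 96; h_9 = 80; h_{10} = -32.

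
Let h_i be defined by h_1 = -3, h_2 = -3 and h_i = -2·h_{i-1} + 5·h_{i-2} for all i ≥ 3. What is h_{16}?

Step forward from the initial values:
h_3 = -9;  h_4 = 3;  h_5 = -51;  …;  h_{13} = -781491;  h_{14} = 2694597;  h_{15} = -9296649;  h_{16} = 32066283.

32066283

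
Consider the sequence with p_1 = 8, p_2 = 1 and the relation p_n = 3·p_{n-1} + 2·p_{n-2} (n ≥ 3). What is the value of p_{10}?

Step forward from the initial values:
p_3 = 19  p_4 = 59  p_5 = 215  p_6 = 763  p_7 = 2719  p_8 = 9683  p_9 = 34487  p_{10} = 122827.

122827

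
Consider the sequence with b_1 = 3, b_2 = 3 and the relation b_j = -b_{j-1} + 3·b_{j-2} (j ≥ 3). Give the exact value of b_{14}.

Step forward from the initial values:
b_3 = 6; b_4 = 3; b_5 = 15; …; b_{11} = 1095; b_{12} = -2382; b_{13} = 5667; b_{14} = -12813.

-12813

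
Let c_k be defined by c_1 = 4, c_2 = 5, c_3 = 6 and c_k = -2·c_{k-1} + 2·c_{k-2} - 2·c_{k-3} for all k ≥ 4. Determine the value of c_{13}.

c_4 = -10;  c_5 = 22;  c_6 = -76;  c_7 = 216;  c_8 = -628;  c_9 = 1840;  c_{10} = -5368;  c_{11} = 15672;  c_{12} = -45760;  c_{13} = 133600.

133600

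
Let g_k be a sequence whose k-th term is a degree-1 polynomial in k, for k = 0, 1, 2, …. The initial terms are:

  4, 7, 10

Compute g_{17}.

55

1st diffs: 3, 3 (constant).
So g_k = 3k + 4.
Evaluating at k = 17 gives g_{17} = 55.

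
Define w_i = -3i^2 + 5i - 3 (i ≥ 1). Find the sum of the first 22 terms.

Over i = 1..22: Σi = 253, Σi² = 3795.
Total = (-3)·3795 + (5)·253 + (-3)·22 = -10186.

-10186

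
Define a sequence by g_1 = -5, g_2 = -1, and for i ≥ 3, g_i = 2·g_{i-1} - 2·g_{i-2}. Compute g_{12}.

288

Iterate the recurrence:
g_3 = 8;  g_4 = 18;  g_5 = 20;  g_6 = 4;  g_7 = -32;  g_8 = -72;  g_9 = -80;  g_{10} = -16;  g_{11} = 128;  g_{12} = 288.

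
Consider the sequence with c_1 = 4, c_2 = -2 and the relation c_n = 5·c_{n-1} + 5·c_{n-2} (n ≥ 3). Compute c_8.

Compute successive terms:
c_3 = 10;  c_4 = 40;  c_5 = 250;  c_6 = 1450;  c_7 = 8500;  c_8 = 49750.

49750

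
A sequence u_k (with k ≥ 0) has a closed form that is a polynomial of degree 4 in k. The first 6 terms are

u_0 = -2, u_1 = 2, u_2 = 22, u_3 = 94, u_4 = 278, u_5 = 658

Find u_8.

4174

1st diffs: 4, 20, 72, 184, 380.
2nd diffs: 16, 52, 112, 196.
3rd diffs: 36, 60, 84.
4th diffs: 24, 24 (constant).
Newton forward-difference form: u_k = -2 + 4·C(k,1) + 16·C(k,2) + 36·C(k,3) + 24·C(k,4).
At k = 8: k = 8, so u_8 = -2 + 32 + 448 + 2016 + 1680 = 4174.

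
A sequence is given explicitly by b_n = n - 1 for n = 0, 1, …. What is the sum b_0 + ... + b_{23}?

252

Over n = 0..23: Σn = 276.
Total = (1)·276 + (-1)·24 = 252.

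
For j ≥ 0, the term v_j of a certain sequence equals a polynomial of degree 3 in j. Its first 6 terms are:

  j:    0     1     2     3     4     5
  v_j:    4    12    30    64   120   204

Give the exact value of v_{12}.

2080

1st diffs: 8, 18, 34, 56, 84.
2nd diffs: 10, 16, 22, 28.
3rd diffs: 6, 6, 6 (constant).
Newton forward-difference form: v_j = 4 + 8·C(j,1) + 10·C(j,2) + 6·C(j,3).
At j = 12: j = 12, so v_{12} = 4 + 96 + 660 + 1320 = 2080.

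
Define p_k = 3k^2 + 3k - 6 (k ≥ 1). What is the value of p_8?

p_8 = 3·8^2 + 3·8 - 6 = 210.

210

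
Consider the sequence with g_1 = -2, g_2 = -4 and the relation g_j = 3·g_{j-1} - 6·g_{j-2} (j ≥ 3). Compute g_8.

-1080

Applying the relation repeatedly:
g_3 = 0;  g_4 = 24;  g_5 = 72;  g_6 = 72;  g_7 = -216;  g_8 = -1080.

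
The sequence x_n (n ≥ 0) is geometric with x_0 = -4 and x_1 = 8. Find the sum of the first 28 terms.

Common ratio r = -2.
x_n = (-4)·(-2)^(n-0).
S = (-4)·((-2)^28 - 1)/(-2 - 1) = (-4)·(268435456 - 1)/(-3) = 357913940.

357913940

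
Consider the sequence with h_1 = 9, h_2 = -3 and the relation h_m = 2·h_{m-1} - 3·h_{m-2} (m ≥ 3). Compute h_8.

h_3 = -33  h_4 = -57  h_5 = -15  h_6 = 141  h_7 = 327  h_8 = 231.

231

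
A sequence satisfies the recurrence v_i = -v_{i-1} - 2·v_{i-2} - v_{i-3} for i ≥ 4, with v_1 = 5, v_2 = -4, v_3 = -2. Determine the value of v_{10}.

Step forward from the initial values:
v_4 = 5;  v_5 = 3;  v_6 = -11;  v_7 = 0;  v_8 = 19;  v_9 = -8;  v_{10} = -30.

-30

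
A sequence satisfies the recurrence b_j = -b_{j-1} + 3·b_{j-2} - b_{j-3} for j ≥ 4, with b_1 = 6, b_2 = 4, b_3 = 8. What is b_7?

Step forward from the initial values:
b_4 = -2; b_5 = 22; b_6 = -36; b_7 = 104.

104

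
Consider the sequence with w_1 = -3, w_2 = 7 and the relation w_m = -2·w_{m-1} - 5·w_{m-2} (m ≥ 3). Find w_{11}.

5521

Compute successive terms:
w_3 = 1;  w_4 = -37;  w_5 = 69;  w_6 = 47;  w_7 = -439;  w_8 = 643;  w_9 = 909;  w_{10} = -5033;  w_{11} = 5521.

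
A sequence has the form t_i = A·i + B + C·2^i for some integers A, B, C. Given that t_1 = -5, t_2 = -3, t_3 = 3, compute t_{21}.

Write the equations: A + B + 2C = -5; 2A + B + 4C = -3; 3A + B + 8C = 3.
Subtracting the first from the second: A + 2C = 2.
Subtracting the second from the third: A + 4C = 6.
Solving: C = 2, A = -2, then B = -7.
Therefore t_{21} = -42 + (-7) + 2·2097152 = 4194255.

4194255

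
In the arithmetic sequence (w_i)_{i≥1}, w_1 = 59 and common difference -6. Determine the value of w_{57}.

-277

w_i = 59 + (i - 1)·(-6).
w_{57} = 59 + 56·(-6) = -277.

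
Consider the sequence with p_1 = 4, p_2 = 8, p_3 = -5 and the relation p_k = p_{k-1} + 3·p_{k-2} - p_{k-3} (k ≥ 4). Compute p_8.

Iterate the recurrence:
p_4 = 15; p_5 = -8; p_6 = 42; p_7 = 3; p_8 = 137.

137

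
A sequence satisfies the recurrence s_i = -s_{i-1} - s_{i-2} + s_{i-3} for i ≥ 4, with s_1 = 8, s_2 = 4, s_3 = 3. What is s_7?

-1

Applying the relation repeatedly:
s_4 = 1, s_5 = 0, s_6 = 2, s_7 = -1.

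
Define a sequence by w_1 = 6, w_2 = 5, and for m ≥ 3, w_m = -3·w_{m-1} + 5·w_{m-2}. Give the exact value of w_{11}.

671715

Applying the relation repeatedly:
w_3 = 15;  w_4 = -20;  w_5 = 135;  w_6 = -505;  w_7 = 2190;  w_8 = -9095;  w_9 = 38235;  w_{10} = -160180;  w_{11} = 671715.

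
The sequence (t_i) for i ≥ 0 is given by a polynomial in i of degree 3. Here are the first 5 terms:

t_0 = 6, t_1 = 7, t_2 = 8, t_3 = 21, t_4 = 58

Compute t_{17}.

1st diffs: 1, 1, 13, 37.
2nd diffs: 0, 12, 24.
3rd diffs: 12, 12 (constant).
Newton forward-difference form: t_i = 6 + 1·C(i,1) + 12·C(i,3).
At i = 17: i = 17, so t_{17} = 6 + 17 + 8160 = 8183.

8183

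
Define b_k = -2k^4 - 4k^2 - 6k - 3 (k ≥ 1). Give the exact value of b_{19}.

b_{19} = -2·19^4 - 4·19^2 - 6·19 - 3 = -262203.

-262203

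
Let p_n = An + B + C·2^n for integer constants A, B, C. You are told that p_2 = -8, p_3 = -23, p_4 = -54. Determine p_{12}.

The three given values yield: 2A + B + 4C = -8; 3A + B + 8C = -23; 4A + B + 16C = -54.
Subtracting the first from the second: A + 4C = -15.
Subtracting the second from the third: A + 8C = -31.
Solving: C = -4, A = 1, then B = 6.
Hence p_{12} = 1·12 + 6 + (-4)·4096 = -16366.

-16366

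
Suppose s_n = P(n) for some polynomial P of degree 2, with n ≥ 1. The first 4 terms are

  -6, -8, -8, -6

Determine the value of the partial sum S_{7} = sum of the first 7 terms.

1st diffs: -2, 0, 2.
2nd diffs: 2, 2 (constant).
Newton forward-difference form: s_n = -6 + (-2)·C(n-1,1) + 2·C(n-1,2).
Continuing: -2, 4, 12.
Summing n = 1..7 (7 terms) gives -14.

-14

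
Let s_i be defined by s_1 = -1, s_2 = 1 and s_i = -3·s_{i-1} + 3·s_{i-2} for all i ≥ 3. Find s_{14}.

13070241

Iterate the recurrence:
s_3 = -6;  s_4 = 21;  s_5 = -81;  …;  s_{11} = -239841;  s_{12} = 909306;  s_{13} = -3447441;  s_{14} = 13070241.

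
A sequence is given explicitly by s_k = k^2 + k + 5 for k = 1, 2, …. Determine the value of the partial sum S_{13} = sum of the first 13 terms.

Over k = 1..13: Σk = 91, Σk² = 819.
Total = (1)·819 + (1)·91 + (5)·13 = 975.

975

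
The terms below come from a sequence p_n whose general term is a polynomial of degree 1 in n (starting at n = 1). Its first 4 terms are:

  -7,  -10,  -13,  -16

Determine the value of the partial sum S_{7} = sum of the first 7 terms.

1st diffs: -3, -3, -3 (constant).
So p_n = -3n - 4.
Continuing: -19, -22, -25.
Summing n = 1..7 (7 terms) gives -112.

-112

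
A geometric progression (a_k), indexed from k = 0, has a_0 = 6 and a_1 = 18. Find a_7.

13122

Common ratio r = 3.
a_k = 6·3^(k-0).
a_7 = 6·3^7 = 13122.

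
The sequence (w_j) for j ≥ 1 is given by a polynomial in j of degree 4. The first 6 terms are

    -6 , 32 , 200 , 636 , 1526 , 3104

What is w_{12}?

46172

1st diffs: 38, 168, 436, 890, 1578.
2nd diffs: 130, 268, 454, 688.
3rd diffs: 138, 186, 234.
4th diffs: 48, 48 (constant).
So w_j = 2j^4 + 3j^3 - 3j^2 - 4j - 4.
Evaluating at j = 12 gives w_{12} = 46172.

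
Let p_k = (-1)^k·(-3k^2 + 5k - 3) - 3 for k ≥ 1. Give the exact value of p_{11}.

(-1)^11 = -1; -3k^2 + 5k - 3 at k=11 is -311; so p_{11} = 308.

308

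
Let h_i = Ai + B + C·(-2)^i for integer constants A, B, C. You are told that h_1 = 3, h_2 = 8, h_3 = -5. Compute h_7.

-129

Plug in i = 1, 2, 3: A + B - 2C = 3; 2A + B + 4C = 8; 3A + B - 8C = -5.
Subtracting the first from the second: A + 6C = 5.
Subtracting the second from the third: A - 12C = -13.
Solving: C = 1, A = -1, then B = 6.
Therefore h_7 = -7 + 6 + 1·(-128) = -129.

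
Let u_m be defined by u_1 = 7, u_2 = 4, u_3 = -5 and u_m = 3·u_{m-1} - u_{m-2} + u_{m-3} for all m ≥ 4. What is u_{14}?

-258782

Compute successive terms:
u_4 = -12, u_5 = -27, u_6 = -74, …, u_{11} = -12185, u_{12} = -33744, u_{13} = -93447, u_{14} = -258782.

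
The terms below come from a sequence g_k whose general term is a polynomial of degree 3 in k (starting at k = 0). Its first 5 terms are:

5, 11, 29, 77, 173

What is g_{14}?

1st diffs: 6, 18, 48, 96.
2nd diffs: 12, 30, 48.
3rd diffs: 18, 18 (constant).
Newton forward-difference form: g_k = 5 + 6·C(k,1) + 12·C(k,2) + 18·C(k,3).
At k = 14: k = 14, so g_{14} = 5 + 84 + 1092 + 6552 = 7733.

7733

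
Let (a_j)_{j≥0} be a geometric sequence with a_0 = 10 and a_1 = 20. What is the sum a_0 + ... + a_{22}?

Common ratio r = 2.
a_j = 10·2^(j-0).
S = 10·(2^23 - 1)/(2 - 1) = 10·(8388608 - 1)/(1) = 83886070.

83886070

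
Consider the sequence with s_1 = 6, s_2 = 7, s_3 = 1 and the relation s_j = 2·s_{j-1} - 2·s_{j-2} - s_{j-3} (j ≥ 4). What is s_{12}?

Applying the relation repeatedly:
s_4 = -18, s_5 = -45, s_6 = -55, s_7 = -2, s_8 = 151, s_9 = 361, s_{10} = 422, s_{11} = -29, s_{12} = -1263.

-1263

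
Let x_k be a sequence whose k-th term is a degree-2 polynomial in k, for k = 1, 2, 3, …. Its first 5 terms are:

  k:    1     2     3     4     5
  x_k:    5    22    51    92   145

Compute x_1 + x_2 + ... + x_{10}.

2255

1st diffs: 17, 29, 41, 53.
2nd diffs: 12, 12, 12 (constant).
Newton forward-difference form: x_k = 5 + 17·C(k-1,1) + 12·C(k-1,2).
Continuing: …, 210, 287, 376, 477, …, x_{10} = 590.
Summing k = 1..10 (10 terms) gives 2255.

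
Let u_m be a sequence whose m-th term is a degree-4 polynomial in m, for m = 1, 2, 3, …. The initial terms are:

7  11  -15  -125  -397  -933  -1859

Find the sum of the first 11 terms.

1st diffs: 4, -26, -110, -272, -536, -926.
2nd diffs: -30, -84, -162, -264, -390.
3rd diffs: -54, -78, -102, -126.
4th diffs: -24, -24, -24 (constant).
Newton forward-difference form: u_m = 7 + 4·C(m-1,1) + (-30)·C(m-1,2) + (-54)·C(m-1,3) + (-24)·C(m-1,4).
Continuing: -3325, -5505, -8597, -12823.
Summing m = 1..11 (11 terms) gives -33561.

-33561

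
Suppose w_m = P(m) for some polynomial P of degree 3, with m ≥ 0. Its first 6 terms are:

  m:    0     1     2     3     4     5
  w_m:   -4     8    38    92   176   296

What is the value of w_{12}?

2648

1st diffs: 12, 30, 54, 84, 120.
2nd diffs: 18, 24, 30, 36.
3rd diffs: 6, 6, 6 (constant).
So w_m = m^3 + 6m^2 + 5m - 4.
Evaluating at m = 12 gives w_{12} = 2648.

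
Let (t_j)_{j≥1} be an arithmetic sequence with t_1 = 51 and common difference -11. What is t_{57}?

t_j = 51 + (j - 1)·(-11).
t_{57} = 51 + 56·(-11) = -565.

-565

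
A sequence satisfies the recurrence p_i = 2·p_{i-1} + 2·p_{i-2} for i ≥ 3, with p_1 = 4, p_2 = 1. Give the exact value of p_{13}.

196096

p_3 = 10  p_4 = 22  p_5 = 64  …  p_{10} = 9616  p_{11} = 26272  p_{12} = 71776  p_{13} = 196096.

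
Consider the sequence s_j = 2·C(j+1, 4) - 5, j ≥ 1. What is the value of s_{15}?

3635

C(16, 4) = 1820, so s_{15} = 3635.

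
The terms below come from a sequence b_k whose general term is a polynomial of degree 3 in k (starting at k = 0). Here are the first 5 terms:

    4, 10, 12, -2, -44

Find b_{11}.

-2130

1st diffs: 6, 2, -14, -42.
2nd diffs: -4, -16, -28.
3rd diffs: -12, -12 (constant).
Newton forward-difference form: b_k = 4 + 6·C(k,1) + (-4)·C(k,2) + (-12)·C(k,3).
At k = 11: k = 11, so b_{11} = 4 + 66 - 220 - 1980 = -2130.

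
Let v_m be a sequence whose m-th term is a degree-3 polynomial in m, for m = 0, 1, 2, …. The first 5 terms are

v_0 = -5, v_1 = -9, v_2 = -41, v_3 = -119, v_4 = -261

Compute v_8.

-1829

1st diffs: -4, -32, -78, -142.
2nd diffs: -28, -46, -64.
3rd diffs: -18, -18 (constant).
Newton forward-difference form: v_m = -5 + (-4)·C(m,1) + (-28)·C(m,2) + (-18)·C(m,3).
At m = 8: m = 8, so v_8 = -5 - 32 - 784 - 1008 = -1829.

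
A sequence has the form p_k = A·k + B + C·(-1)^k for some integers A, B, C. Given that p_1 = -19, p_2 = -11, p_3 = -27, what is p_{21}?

At k = 1, 2, 3: A + B - C = -19; 2A + B + C = -11; 3A + B - C = -27.
Subtracting the first from the second: A + 2C = 8.
Subtracting the second from the third: A - 2C = -16.
Solving: C = 6, A = -4, then B = -9.
So p_k = -4·k + (-9) + 6·(-1)^k; at k=21 this is -99.

-99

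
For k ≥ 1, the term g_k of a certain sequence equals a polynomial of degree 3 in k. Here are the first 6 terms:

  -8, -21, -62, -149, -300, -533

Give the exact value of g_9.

1st diffs: -13, -41, -87, -151, -233.
2nd diffs: -28, -46, -64, -82.
3rd diffs: -18, -18, -18 (constant).
Newton forward-difference form: g_k = -8 + (-13)·C(k-1,1) + (-28)·C(k-1,2) + (-18)·C(k-1,3).
At k = 9: k-1 = 8, so g_9 = -8 - 104 - 784 - 1008 = -1904.

-1904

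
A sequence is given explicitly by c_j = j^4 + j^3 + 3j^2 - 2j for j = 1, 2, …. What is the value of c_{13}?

c_{13} = 1·13^4 + 1·13^3 + 3·13^2 - 2·13 = 31239.

31239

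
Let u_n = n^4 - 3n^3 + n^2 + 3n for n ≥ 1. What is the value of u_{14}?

u_{14} = 1·14^4 - 3·14^3 + 1·14^2 + 3·14 = 30422.

30422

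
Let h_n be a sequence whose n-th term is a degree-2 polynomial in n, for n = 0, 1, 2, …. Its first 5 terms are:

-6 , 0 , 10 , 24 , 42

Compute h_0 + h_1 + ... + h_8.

498

1st diffs: 6, 10, 14, 18.
2nd diffs: 4, 4, 4 (constant).
Newton forward-difference form: h_n = -6 + 6·C(n,1) + 4·C(n,2).
Continuing: 64, 90, 120, 154.
Summing n = 0..8 (9 terms) gives 498.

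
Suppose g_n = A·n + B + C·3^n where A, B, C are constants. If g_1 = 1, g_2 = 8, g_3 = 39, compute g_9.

At n = 1, 2, 3: A + B + 3C = 1; 2A + B + 9C = 8; 3A + B + 27C = 39.
Subtracting the first from the second: A + 6C = 7.
Subtracting the second from the third: A + 18C = 31.
Solving: C = 2, A = -5, then B = 0.
Therefore g_9 = -45 + 0 + 2·19683 = 39321.

39321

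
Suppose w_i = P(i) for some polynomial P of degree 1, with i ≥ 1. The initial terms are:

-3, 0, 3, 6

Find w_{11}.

1st diffs: 3, 3, 3 (constant).
So w_i = 3i - 6.
Evaluating at i = 11 gives w_{11} = 27.

27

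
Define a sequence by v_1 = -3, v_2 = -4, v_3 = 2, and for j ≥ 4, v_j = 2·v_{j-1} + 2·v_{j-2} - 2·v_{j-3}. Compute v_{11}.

3376

v_4 = 2; v_5 = 16; v_6 = 32; v_7 = 92; v_8 = 216; v_9 = 552; v_{10} = 1352; v_{11} = 3376.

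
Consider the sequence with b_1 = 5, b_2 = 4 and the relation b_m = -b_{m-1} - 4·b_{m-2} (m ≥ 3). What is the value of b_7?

Compute successive terms:
b_3 = -24;  b_4 = 8;  b_5 = 88;  b_6 = -120;  b_7 = -232.

-232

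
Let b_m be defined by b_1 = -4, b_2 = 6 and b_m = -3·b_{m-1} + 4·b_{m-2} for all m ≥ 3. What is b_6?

Compute successive terms:
b_3 = -34  b_4 = 126  b_5 = -514  b_6 = 2046.
(Characteristic roots are 1 and -4.)

2046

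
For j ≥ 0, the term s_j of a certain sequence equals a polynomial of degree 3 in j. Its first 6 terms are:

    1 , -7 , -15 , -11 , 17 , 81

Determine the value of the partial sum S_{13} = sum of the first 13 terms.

7969

1st diffs: -8, -8, 4, 28, 64.
2nd diffs: 0, 12, 24, 36.
3rd diffs: 12, 12, 12 (constant).
Newton forward-difference form: s_j = 1 + (-8)·C(j,1) + 12·C(j,3).
Continuing: …, 193, 365, 609, 937, …, s_{12} = 2545.
Summing j = 0..12 (13 terms) gives 7969.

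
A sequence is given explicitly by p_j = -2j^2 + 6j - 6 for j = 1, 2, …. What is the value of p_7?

p_7 = -2·7^2 + 6·7 - 6 = -62.

-62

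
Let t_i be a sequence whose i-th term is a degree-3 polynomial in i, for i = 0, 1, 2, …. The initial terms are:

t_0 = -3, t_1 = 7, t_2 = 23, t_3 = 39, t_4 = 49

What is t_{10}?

1st diffs: 10, 16, 16, 10.
2nd diffs: 6, 0, -6.
3rd diffs: -6, -6 (constant).
Newton forward-difference form: t_i = -3 + 10·C(i,1) + 6·C(i,2) + (-6)·C(i,3).
At i = 10: i = 10, so t_{10} = -3 + 100 + 270 - 720 = -353.

-353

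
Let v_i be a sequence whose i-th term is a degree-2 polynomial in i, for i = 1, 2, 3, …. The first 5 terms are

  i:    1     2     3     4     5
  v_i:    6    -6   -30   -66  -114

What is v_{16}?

-1434

1st diffs: -12, -24, -36, -48.
2nd diffs: -12, -12, -12 (constant).
Newton forward-difference form: v_i = 6 + (-12)·C(i-1,1) + (-12)·C(i-1,2).
At i = 16: i-1 = 15, so v_{16} = 6 - 180 - 1260 = -1434.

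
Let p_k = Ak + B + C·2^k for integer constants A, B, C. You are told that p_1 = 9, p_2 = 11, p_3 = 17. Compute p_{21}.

4194269

Plug in k = 1, 2, 3: A + B + 2C = 9; 2A + B + 4C = 11; 3A + B + 8C = 17.
Subtracting the first from the second: A + 2C = 2.
Subtracting the second from the third: A + 4C = 6.
Solving: C = 2, A = -2, then B = 7.
Hence p_{21} = -2·21 + 7 + 2·2097152 = 4194269.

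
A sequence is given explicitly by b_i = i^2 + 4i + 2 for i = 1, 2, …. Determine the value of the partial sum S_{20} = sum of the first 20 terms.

3750

Over i = 1..20: Σi = 210, Σi² = 2870.
Total = (1)·2870 + (4)·210 + (2)·20 = 3750.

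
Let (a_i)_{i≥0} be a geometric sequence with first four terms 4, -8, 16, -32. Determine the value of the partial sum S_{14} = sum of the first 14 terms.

Common ratio r = -2.
a_i = 4·(-2)^(i-0).
S = 4·((-2)^14 - 1)/(-2 - 1) = 4·(16384 - 1)/(-3) = -21844.

-21844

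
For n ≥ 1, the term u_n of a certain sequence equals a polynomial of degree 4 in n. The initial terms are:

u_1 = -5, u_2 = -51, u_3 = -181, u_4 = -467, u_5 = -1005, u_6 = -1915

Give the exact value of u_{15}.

1st diffs: -46, -130, -286, -538, -910.
2nd diffs: -84, -156, -252, -372.
3rd diffs: -72, -96, -120.
4th diffs: -24, -24 (constant).
So u_n = -n^4 - 2n^3 - 5n^2 - 2n + 5.
Evaluating at n = 15 gives u_{15} = -58525.

-58525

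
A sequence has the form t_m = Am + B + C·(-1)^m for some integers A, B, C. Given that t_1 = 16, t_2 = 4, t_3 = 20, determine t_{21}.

56

Plug in m = 1, 2, 3: A + B - C = 16; 2A + B + C = 4; 3A + B - C = 20.
Subtracting the first from the second: A + 2C = -12.
Subtracting the second from the third: A - 2C = 16.
Solving: C = -7, A = 2, then B = 7.
So t_m = 2·m + 7 + (-7)·(-1)^m; at m=21 this is 56.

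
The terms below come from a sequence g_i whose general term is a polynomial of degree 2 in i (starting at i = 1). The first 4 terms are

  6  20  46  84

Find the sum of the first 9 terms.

1st diffs: 14, 26, 38.
2nd diffs: 12, 12 (constant).
Newton forward-difference form: g_i = 6 + 14·C(i-1,1) + 12·C(i-1,2).
Continuing: …, 134, 196, 270, 356, …, g_9 = 454.
Summing i = 1..9 (9 terms) gives 1566.

1566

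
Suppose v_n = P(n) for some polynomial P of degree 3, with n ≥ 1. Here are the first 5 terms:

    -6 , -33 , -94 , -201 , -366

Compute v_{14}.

-6441

1st diffs: -27, -61, -107, -165.
2nd diffs: -34, -46, -58.
3rd diffs: -12, -12 (constant).
Newton forward-difference form: v_n = -6 + (-27)·C(n-1,1) + (-34)·C(n-1,2) + (-12)·C(n-1,3).
At n = 14: n-1 = 13, so v_{14} = -6 - 351 - 2652 - 3432 = -6441.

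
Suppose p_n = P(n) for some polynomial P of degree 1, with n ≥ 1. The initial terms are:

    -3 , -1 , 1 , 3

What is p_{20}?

35

1st diffs: 2, 2, 2 (constant).
So p_n = 2n - 5.
Evaluating at n = 20 gives p_{20} = 35.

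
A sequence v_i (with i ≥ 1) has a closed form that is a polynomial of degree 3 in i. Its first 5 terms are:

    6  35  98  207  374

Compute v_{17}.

1st diffs: 29, 63, 109, 167.
2nd diffs: 34, 46, 58.
3rd diffs: 12, 12 (constant).
So v_i = 2i^3 + 5i^2 - 1.
Evaluating at i = 17 gives v_{17} = 11270.

11270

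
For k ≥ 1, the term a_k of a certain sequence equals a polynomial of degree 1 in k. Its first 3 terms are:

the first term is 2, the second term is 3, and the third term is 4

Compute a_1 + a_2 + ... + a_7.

1st diffs: 1, 1 (constant).
So a_k = k + 1.
Continuing: 5, 6, 7, 8.
Summing k = 1..7 (7 terms) gives 35.

35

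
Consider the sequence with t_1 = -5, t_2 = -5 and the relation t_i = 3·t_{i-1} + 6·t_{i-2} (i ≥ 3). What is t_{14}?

Step forward from the initial values:
t_3 = -45; t_4 = -165; t_5 = -765; …; t_{11} = -5271885; t_{12} = -23049765; t_{13} = -100780605; t_{14} = -440640405.

-440640405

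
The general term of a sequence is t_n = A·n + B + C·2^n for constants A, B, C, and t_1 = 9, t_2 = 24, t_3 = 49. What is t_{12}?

Plug in n = 1, 2, 3: A + B + 2C = 9; 2A + B + 4C = 24; 3A + B + 8C = 49.
Subtracting the first from the second: A + 2C = 15.
Subtracting the second from the third: A + 4C = 25.
Solving: C = 5, A = 5, then B = -6.
So t_n = 5·n + (-6) + 5·2^n; at n=12 this is 20534.

20534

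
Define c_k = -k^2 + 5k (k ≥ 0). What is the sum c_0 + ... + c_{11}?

Over k = 0..11: Σk = 66, Σk² = 506.
Total = (-1)·506 + (5)·66 = -176.

-176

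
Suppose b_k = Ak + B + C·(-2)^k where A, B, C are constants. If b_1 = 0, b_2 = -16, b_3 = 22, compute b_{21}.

6291490

At k = 1, 2, 3: A + B - 2C = 0; 2A + B + 4C = -16; 3A + B - 8C = 22.
Subtracting the first from the second: A + 6C = -16.
Subtracting the second from the third: A - 12C = 38.
Solving: C = -3, A = 2, then B = -8.
So b_k = 2·k + (-8) + (-3)·(-2)^k; at k=21 this is 6291490.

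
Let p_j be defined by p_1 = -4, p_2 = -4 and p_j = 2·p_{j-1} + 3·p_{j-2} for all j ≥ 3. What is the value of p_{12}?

Compute successive terms:
p_3 = -20;  p_4 = -52;  p_5 = -164;  p_6 = -484;  p_7 = -1460;  p_8 = -4372;  p_9 = -13124;  p_{10} = -39364;  p_{11} = -118100;  p_{12} = -354292.
(Characteristic roots are 3 and -1.)

-354292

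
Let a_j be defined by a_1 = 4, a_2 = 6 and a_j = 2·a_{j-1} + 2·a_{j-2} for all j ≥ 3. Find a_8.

2928

Step forward from the initial values:
a_3 = 20, a_4 = 52, a_5 = 144, a_6 = 392, a_7 = 1072, a_8 = 2928.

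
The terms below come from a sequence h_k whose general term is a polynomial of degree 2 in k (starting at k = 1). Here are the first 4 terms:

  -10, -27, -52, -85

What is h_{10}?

-451

1st diffs: -17, -25, -33.
2nd diffs: -8, -8 (constant).
Newton forward-difference form: h_k = -10 + (-17)·C(k-1,1) + (-8)·C(k-1,2).
At k = 10: k-1 = 9, so h_{10} = -10 - 153 - 288 = -451.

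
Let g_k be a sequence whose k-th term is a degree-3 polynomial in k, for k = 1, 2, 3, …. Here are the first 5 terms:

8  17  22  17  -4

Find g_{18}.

1st diffs: 9, 5, -5, -21.
2nd diffs: -4, -10, -16.
3rd diffs: -6, -6 (constant).
So g_k = -k^3 + 4k^2 + 4k + 1.
Evaluating at k = 18 gives g_{18} = -4463.

-4463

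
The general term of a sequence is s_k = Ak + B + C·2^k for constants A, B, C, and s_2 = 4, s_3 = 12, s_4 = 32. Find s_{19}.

1572788

Write the equations: 2A + B + 4C = 4; 3A + B + 8C = 12; 4A + B + 16C = 32.
Subtracting the first from the second: A + 4C = 8.
Subtracting the second from the third: A + 8C = 20.
Solving: C = 3, A = -4, then B = 0.
Therefore s_{19} = -76 + 0 + 3·524288 = 1572788.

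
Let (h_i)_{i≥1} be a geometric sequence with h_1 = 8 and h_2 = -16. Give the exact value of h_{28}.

Common ratio r = -2.
h_i = 8·(-2)^(i-1).
h_{28} = 8·(-2)^27 = -1073741824.

-1073741824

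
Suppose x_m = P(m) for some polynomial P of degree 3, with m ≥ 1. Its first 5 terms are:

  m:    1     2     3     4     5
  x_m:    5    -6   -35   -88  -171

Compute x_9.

1st diffs: -11, -29, -53, -83.
2nd diffs: -18, -24, -30.
3rd diffs: -6, -6 (constant).
So x_m = -m^3 - 3m^2 + 5m + 4.
Evaluating at m = 9 gives x_9 = -923.

-923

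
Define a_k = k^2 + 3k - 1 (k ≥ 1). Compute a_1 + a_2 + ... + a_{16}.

Over k = 1..16: Σk = 136, Σk² = 1496.
Total = (1)·1496 + (3)·136 + (-1)·16 = 1888.

1888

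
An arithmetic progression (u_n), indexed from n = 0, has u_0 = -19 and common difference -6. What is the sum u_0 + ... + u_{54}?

u_n = -19 + (n - 0)·(-6).
u_{54} = -343; S = 55·(-19 + (-343))/2 = -9955.

-9955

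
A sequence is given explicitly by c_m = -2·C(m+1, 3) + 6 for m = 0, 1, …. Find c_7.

C(8, 3) = 56, so c_7 = -106.

-106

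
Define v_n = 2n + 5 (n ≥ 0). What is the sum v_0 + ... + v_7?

Over n = 0..7: Σn = 28.
Total = (2)·28 + (5)·8 = 96.

96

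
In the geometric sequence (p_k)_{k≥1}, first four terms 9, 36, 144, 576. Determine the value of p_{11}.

Common ratio r = 4.
p_k = 9·4^(k-1).
p_{11} = 9·4^10 = 9437184.

9437184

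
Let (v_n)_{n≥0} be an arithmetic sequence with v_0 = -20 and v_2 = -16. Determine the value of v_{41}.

62

Common difference d = (-16 - (-20)) / (2 - 0) = 2.
v_n = -20 + (n - 0)·2.
v_{41} = -20 + 41·2 = 62.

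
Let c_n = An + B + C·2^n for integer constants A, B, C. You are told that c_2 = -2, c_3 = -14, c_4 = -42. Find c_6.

Write the equations: 2A + B + 4C = -2; 3A + B + 8C = -14; 4A + B + 16C = -42.
Subtracting the first from the second: A + 4C = -12.
Subtracting the second from the third: A + 8C = -28.
Solving: C = -4, A = 4, then B = 6.
Therefore c_6 = 24 + 6 + (-4)·64 = -226.

-226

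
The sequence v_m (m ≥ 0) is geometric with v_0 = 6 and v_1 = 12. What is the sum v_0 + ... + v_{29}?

6442450938

Common ratio r = 2.
v_m = 6·2^(m-0).
S = 6·(2^30 - 1)/(2 - 1) = 6·(1073741824 - 1)/(1) = 6442450938.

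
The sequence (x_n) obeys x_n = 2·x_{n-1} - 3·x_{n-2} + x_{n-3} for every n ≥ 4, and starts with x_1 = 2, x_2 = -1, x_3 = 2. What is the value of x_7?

-30

x_4 = 9, x_5 = 11, x_6 = -3, x_7 = -30.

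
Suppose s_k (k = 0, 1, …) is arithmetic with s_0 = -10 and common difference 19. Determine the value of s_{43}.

s_k = -10 + (k - 0)·19.
s_{43} = -10 + 43·19 = 807.

807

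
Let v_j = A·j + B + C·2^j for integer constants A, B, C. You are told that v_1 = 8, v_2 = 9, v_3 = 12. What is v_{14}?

The three given values yield: A + B + 2C = 8; 2A + B + 4C = 9; 3A + B + 8C = 12.
Subtracting the first from the second: A + 2C = 1.
Subtracting the second from the third: A + 4C = 3.
Solving: C = 1, A = -1, then B = 7.
Hence v_{14} = -1·14 + 7 + 1·16384 = 16377.

16377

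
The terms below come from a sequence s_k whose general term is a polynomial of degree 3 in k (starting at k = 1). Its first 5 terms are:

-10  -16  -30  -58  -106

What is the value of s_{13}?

1st diffs: -6, -14, -28, -48.
2nd diffs: -8, -14, -20.
3rd diffs: -6, -6 (constant).
Newton forward-difference form: s_k = -10 + (-6)·C(k-1,1) + (-8)·C(k-1,2) + (-6)·C(k-1,3).
At k = 13: k-1 = 12, so s_{13} = -10 - 72 - 528 - 1320 = -1930.

-1930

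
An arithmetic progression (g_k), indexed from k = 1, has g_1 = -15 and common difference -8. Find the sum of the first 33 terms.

-4719

g_k = -15 + (k - 1)·(-8).
g_{33} = -271; S = 33·(-15 + (-271))/2 = -4719.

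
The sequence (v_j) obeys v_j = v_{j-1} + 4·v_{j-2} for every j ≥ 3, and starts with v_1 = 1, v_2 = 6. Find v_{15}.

959930

Applying the relation repeatedly:
v_3 = 10;  v_4 = 34;  v_5 = 74;  …;  v_{12} = 57250;  v_{13} = 146186;  v_{14} = 375186;  v_{15} = 959930.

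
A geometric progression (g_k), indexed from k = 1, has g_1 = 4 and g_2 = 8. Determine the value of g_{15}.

Common ratio r = 2.
g_k = 4·2^(k-1).
g_{15} = 4·2^14 = 65536.

65536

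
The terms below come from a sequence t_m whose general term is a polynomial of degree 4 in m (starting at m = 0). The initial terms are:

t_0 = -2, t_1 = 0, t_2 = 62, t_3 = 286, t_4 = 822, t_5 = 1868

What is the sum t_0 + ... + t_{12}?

1st diffs: 2, 62, 224, 536, 1046.
2nd diffs: 60, 162, 312, 510.
3rd diffs: 102, 150, 198.
4th diffs: 48, 48 (constant).
Newton forward-difference form: t_m = -2 + 2·C(m,1) + 60·C(m,2) + 102·C(m,3) + 48·C(m,4).
Continuing: …, 3670, 6522, 10766, 16792, …, t_{12} = 50182.
Summing m = 0..12 (13 terms) gives 151996.

151996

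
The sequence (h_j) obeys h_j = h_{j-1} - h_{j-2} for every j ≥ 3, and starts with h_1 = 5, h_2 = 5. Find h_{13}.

h_3 = 0;  h_4 = -5;  h_5 = -5;  …;  h_{10} = -5;  h_{11} = -5;  h_{12} = 0;  h_{13} = 5.

5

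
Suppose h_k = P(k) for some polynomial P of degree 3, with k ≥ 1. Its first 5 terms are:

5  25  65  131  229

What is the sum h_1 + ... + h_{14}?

1st diffs: 20, 40, 66, 98.
2nd diffs: 20, 26, 32.
3rd diffs: 6, 6 (constant).
Newton forward-difference form: h_k = 5 + 20·C(k-1,1) + 20·C(k-1,2) + 6·C(k-1,3).
Continuing: …, 365, 545, 775, 1061, …, h_{14} = 3541.
Summing k = 1..14 (14 terms) gives 15176.

15176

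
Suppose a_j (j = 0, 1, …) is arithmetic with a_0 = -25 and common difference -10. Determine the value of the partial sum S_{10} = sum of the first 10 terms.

-700

a_j = -25 + (j - 0)·(-10).
a_9 = -115; S = 10·(-25 + (-115))/2 = -700.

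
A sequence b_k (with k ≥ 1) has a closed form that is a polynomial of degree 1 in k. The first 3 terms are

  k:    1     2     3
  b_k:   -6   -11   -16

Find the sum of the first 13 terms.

1st diffs: -5, -5 (constant).
So b_k = -5k - 1.
Continuing: …, -21, -26, -31, -36, …, b_{13} = -66.
Summing k = 1..13 (13 terms) gives -468.

-468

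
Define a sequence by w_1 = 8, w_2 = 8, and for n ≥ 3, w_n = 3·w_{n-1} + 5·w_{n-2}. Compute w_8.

Compute successive terms:
w_3 = 64;  w_4 = 232;  w_5 = 1016;  w_6 = 4208;  w_7 = 17704;  w_8 = 74152.

74152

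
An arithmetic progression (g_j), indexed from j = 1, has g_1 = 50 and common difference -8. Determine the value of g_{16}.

-70

g_j = 50 + (j - 1)·(-8).
g_{16} = 50 + 15·(-8) = -70.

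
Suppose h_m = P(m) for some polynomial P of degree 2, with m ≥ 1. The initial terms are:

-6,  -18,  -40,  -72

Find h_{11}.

-576

1st diffs: -12, -22, -32.
2nd diffs: -10, -10 (constant).
Newton forward-difference form: h_m = -6 + (-12)·C(m-1,1) + (-10)·C(m-1,2).
At m = 11: m-1 = 10, so h_{11} = -6 - 120 - 450 = -576.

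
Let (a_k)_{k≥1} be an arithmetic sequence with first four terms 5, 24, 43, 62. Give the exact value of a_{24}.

442

Common difference d = 19.
a_k = 5 + (k - 1)·19.
a_{24} = 5 + 23·19 = 442.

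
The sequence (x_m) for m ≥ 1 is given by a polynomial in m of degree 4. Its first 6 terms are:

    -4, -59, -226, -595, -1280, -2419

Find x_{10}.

-15115

1st diffs: -55, -167, -369, -685, -1139.
2nd diffs: -112, -202, -316, -454.
3rd diffs: -90, -114, -138.
4th diffs: -24, -24 (constant).
Newton forward-difference form: x_m = -4 + (-55)·C(m-1,1) + (-112)·C(m-1,2) + (-90)·C(m-1,3) + (-24)·C(m-1,4).
At m = 10: m-1 = 9, so x_{10} = -4 - 495 - 4032 - 7560 - 3024 = -15115.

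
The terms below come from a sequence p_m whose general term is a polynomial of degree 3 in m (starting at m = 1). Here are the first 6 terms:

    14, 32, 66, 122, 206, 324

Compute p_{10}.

1st diffs: 18, 34, 56, 84, 118.
2nd diffs: 16, 22, 28, 34.
3rd diffs: 6, 6, 6 (constant).
Newton forward-difference form: p_m = 14 + 18·C(m-1,1) + 16·C(m-1,2) + 6·C(m-1,3).
At m = 10: m-1 = 9, so p_{10} = 14 + 162 + 576 + 504 = 1256.

1256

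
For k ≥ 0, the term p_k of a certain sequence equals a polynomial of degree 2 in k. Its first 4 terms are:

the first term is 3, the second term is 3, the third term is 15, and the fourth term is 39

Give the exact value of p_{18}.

1839

1st diffs: 0, 12, 24.
2nd diffs: 12, 12 (constant).
Newton forward-difference form: p_k = 3 + 12·C(k,2).
At k = 18: k = 18, so p_{18} = 3 + 1836 = 1839.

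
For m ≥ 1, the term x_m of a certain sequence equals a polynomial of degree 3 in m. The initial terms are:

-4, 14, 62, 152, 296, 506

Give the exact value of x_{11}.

1st diffs: 18, 48, 90, 144, 210.
2nd diffs: 30, 42, 54, 66.
3rd diffs: 12, 12, 12 (constant).
So x_m = 2m^3 + 3m^2 - 5m - 4.
Evaluating at m = 11 gives x_{11} = 2966.

2966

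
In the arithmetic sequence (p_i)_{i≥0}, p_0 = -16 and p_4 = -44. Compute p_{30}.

-226

Common difference d = (-44 - (-16)) / (4 - 0) = -7.
p_i = -16 + (i - 0)·(-7).
p_{30} = -16 + 30·(-7) = -226.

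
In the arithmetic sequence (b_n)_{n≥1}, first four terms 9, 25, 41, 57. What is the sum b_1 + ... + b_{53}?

Common difference d = 16.
b_n = 9 + (n - 1)·16.
b_{53} = 841; S = 53·(9 + 841)/2 = 22525.

22525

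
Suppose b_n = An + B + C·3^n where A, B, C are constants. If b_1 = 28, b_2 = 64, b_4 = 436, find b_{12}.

2657284

Write the equations: A + B + 3C = 28; 2A + B + 9C = 64; 4A + B + 81C = 436.
Subtracting the first from the second: A + 6C = 36.
Subtracting the second from the third: 2A + 72C = 372.
Solving: C = 5, A = 6, then B = 7.
Therefore b_{12} = 72 + 7 + 5·531441 = 2657284.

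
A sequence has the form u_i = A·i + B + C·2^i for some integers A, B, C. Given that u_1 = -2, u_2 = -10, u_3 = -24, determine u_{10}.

-3086

Plug in i = 1, 2, 3: A + B + 2C = -2; 2A + B + 4C = -10; 3A + B + 8C = -24.
Subtracting the first from the second: A + 2C = -8.
Subtracting the second from the third: A + 4C = -14.
Solving: C = -3, A = -2, then B = 6.
Hence u_{10} = -2·10 + 6 + (-3)·1024 = -3086.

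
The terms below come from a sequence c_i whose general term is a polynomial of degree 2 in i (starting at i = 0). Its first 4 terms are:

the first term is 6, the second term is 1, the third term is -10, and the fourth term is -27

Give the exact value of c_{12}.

1st diffs: -5, -11, -17.
2nd diffs: -6, -6 (constant).
Newton forward-difference form: c_i = 6 + (-5)·C(i,1) + (-6)·C(i,2).
At i = 12: i = 12, so c_{12} = 6 - 60 - 396 = -450.

-450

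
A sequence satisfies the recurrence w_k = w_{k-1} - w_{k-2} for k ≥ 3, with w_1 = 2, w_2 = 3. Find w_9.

1

Applying the relation repeatedly:
w_3 = 1  w_4 = -2  w_5 = -3  w_6 = -1  w_7 = 2  w_8 = 3  w_9 = 1.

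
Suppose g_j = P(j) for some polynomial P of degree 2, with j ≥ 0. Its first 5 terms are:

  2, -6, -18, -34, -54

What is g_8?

-174

1st diffs: -8, -12, -16, -20.
2nd diffs: -4, -4, -4 (constant).
So g_j = -2j^2 - 6j + 2.
Evaluating at j = 8 gives g_8 = -174.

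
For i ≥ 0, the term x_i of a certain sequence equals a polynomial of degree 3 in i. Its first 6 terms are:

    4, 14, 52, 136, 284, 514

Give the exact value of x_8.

1st diffs: 10, 38, 84, 148, 230.
2nd diffs: 28, 46, 64, 82.
3rd diffs: 18, 18, 18 (constant).
Newton forward-difference form: x_i = 4 + 10·C(i,1) + 28·C(i,2) + 18·C(i,3).
At i = 8: i = 8, so x_8 = 4 + 80 + 784 + 1008 = 1876.

1876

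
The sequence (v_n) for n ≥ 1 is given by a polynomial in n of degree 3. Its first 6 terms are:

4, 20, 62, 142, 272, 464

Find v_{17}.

1st diffs: 16, 42, 80, 130, 192.
2nd diffs: 26, 38, 50, 62.
3rd diffs: 12, 12, 12 (constant).
Newton forward-difference form: v_n = 4 + 16·C(n-1,1) + 26·C(n-1,2) + 12·C(n-1,3).
At n = 17: n-1 = 16, so v_{17} = 4 + 256 + 3120 + 6720 = 10100.

10100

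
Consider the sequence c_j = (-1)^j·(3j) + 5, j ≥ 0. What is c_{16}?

53

(-1)^16 = 1; 3j at j=16 is 48; so c_{16} = 53.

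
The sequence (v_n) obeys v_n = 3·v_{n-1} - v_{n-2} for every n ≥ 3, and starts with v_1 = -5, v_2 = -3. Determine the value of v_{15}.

-346468

Applying the relation repeatedly:
v_3 = -4;  v_4 = -9;  v_5 = -23;  …;  v_{12} = -19308;  v_{13} = -50549;  v_{14} = -132339;  v_{15} = -346468.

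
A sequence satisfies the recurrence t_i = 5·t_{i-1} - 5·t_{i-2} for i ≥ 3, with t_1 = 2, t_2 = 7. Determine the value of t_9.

Iterate the recurrence:
t_3 = 25;  t_4 = 90;  t_5 = 325;  t_6 = 1175;  t_7 = 4250;  t_8 = 15375;  t_9 = 55625.

55625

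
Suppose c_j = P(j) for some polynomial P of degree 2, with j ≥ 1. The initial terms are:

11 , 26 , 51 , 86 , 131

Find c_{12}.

1st diffs: 15, 25, 35, 45.
2nd diffs: 10, 10, 10 (constant).
Newton forward-difference form: c_j = 11 + 15·C(j-1,1) + 10·C(j-1,2).
At j = 12: j-1 = 11, so c_{12} = 11 + 165 + 550 = 726.

726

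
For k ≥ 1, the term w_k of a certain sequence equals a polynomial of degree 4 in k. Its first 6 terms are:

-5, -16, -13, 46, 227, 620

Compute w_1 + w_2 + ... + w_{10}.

16003

1st diffs: -11, 3, 59, 181, 393.
2nd diffs: 14, 56, 122, 212.
3rd diffs: 42, 66, 90.
4th diffs: 24, 24 (constant).
Newton forward-difference form: w_k = -5 + (-11)·C(k-1,1) + 14·C(k-1,2) + 42·C(k-1,3) + 24·C(k-1,4).
Continuing: 1339, 2522, 4331, 6952.
Summing k = 1..10 (10 terms) gives 16003.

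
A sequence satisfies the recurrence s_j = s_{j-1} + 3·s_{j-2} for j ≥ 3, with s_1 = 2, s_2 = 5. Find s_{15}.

Applying the relation repeatedly:
s_3 = 11; s_4 = 26; s_5 = 59; …; s_{12} = 20369; s_{13} = 46898; s_{14} = 108005; s_{15} = 248699.

248699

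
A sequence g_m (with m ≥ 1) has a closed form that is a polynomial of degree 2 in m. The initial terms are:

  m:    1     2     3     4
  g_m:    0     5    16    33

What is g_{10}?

1st diffs: 5, 11, 17.
2nd diffs: 6, 6 (constant).
So g_m = 3m^2 - 4m + 1.
Evaluating at m = 10 gives g_{10} = 261.

261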